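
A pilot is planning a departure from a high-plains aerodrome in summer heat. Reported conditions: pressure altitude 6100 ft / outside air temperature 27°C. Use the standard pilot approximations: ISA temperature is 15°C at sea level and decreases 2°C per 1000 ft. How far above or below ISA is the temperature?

ISA temperature at 6100 ft = 15 − 2 × (6100/1000) = 2.8°C.
Deviation = OAT − ISA = 27 − 2.8 = +24.2°C.

ISA+24.2°C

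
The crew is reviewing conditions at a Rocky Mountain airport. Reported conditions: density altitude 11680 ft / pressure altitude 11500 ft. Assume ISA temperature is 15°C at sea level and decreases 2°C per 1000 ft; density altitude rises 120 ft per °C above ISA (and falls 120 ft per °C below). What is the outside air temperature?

Density altitude − pressure altitude = 11680 − 11500 = +180 ft.
At 120 ft/°C that is an ISA deviation of 180/120 = +1.5°C.
ISA temperature at 11500 ft = 15 − 2 × (11500/1000) = -8°C.
OAT = ISA + deviation = -8 + (+1.5) = -6.5°C.

-6.5°C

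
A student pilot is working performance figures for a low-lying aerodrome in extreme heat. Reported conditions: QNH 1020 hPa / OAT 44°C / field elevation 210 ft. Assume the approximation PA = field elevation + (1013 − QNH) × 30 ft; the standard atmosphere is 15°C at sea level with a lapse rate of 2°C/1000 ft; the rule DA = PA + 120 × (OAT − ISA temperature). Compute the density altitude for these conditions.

Pressure altitude = 210 + (1013 − 1020) × 30 = 210 + (-210) = 0 ft.
ISA temperature at 0 ft = 15 − 2 × (0/1000) = 15°C.
ISA deviation = 44 − 15 = +29°C.
Density altitude = 0 + 120 × (29) = 3480 ft.

3480 ft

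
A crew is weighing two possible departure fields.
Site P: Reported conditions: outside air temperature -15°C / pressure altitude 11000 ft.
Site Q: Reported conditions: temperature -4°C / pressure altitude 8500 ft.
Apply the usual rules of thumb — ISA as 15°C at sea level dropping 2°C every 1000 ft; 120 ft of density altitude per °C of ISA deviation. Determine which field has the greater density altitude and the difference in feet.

Site P: ISA temp = -7°C, deviation -8°C, DA = 11000 + 120 × (-8) = 10040 ft.
Site Q: ISA temp = -2°C, deviation -2°C, DA = 8500 + 120 × (-2) = 8260 ft.
Site P is higher by 10040 − 8260 = 1780 ft.

Site P by 1780 ft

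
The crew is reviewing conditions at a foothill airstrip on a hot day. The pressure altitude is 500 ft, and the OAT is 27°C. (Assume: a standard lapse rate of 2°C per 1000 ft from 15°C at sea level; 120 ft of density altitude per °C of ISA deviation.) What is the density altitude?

ISA temperature at 500 ft = 15 − 2 × (500/1000) = 14°C.
ISA deviation = 27 − 14 = +13°C.
Density altitude = 500 + 120 × (13) = 500 + (+1560) = 2060 ft.

2060 ft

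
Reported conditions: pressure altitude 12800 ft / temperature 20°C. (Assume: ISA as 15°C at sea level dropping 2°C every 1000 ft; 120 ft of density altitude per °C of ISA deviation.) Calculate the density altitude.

16472 ft

ISA temperature at 12800 ft = 15 − 2 × (12800/1000) = -10.6°C.
ISA deviation = 20 − (-10.6) = +30.6°C.
Density altitude = 12800 + 120 × (30.6) = 12800 + (+3672) = 16472 ft.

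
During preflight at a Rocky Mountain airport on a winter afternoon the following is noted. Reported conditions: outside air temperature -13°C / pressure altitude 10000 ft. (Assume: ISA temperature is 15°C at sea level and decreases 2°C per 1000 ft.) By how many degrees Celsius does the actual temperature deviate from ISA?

ISA-8°C

ISA temperature at 10000 ft = 15 − 2 × (10000/1000) = -5°C.
Deviation = OAT − ISA = -13 − (-5) = -8°C.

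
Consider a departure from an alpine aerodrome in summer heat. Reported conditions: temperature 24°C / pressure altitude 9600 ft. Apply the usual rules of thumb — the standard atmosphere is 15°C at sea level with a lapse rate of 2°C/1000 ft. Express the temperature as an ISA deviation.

ISA temperature at 9600 ft = 15 − 2 × (9600/1000) = -4.2°C.
Deviation = OAT − ISA = 24 − (-4.2) = +28.2°C.

ISA+28.2°C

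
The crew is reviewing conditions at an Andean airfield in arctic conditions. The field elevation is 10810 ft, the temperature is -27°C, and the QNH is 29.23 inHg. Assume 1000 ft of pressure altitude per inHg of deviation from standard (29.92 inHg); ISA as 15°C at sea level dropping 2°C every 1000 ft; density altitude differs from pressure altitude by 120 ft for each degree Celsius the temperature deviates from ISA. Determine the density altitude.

Pressure altitude = 10810 + (29.92 − 29.23) × 1000 = 10810 + (+690) = 11500 ft.
ISA temperature at 11500 ft = 15 − 2 × (11500/1000) = -8°C.
ISA deviation = -27 − (-8) = -19°C.
Density altitude = 11500 + 120 × (-19) = 9220 ft.

9220 ft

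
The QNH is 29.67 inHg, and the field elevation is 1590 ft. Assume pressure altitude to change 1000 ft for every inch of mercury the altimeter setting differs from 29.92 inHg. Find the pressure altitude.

1840 ft

Pressure correction = (29.92 − 29.67) × 1000 = +250 ft.
Pressure altitude = 1590 + (+250) = 1840 ft.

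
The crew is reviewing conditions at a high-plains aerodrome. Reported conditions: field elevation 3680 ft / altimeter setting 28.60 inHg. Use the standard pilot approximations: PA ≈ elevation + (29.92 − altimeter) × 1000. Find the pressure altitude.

Pressure correction = (29.92 − 28.60) × 1000 = +1320 ft.
Pressure altitude = 3680 + (+1320) = 5000 ft.

5000 ft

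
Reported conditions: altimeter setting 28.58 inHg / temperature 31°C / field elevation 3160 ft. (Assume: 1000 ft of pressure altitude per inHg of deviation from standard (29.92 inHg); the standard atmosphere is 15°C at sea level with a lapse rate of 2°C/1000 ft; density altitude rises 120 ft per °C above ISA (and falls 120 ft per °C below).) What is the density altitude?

7500 ft

Pressure altitude = 3160 + (29.92 − 28.58) × 1000 = 3160 + (+1340) = 4500 ft.
ISA temperature at 4500 ft = 15 − 2 × (4500/1000) = 6°C.
ISA deviation = 31 − 6 = +25°C.
Density altitude = 4500 + 120 × (25) = 7500 ft.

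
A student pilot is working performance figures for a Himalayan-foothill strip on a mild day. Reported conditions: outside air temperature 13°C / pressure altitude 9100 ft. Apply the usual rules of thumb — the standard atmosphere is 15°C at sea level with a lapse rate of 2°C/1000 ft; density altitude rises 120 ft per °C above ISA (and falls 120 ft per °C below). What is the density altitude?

11044 ft

ISA temperature at 9100 ft = 15 − 2 × (9100/1000) = -3.2°C.
ISA deviation = 13 − (-3.2) = +16.2°C.
Density altitude = 9100 + 120 × (16.2) = 9100 + (+1944) = 11044 ft.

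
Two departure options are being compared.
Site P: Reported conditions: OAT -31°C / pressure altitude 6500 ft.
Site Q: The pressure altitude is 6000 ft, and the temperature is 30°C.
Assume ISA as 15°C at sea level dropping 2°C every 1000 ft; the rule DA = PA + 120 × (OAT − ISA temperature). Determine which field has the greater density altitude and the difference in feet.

Site Q by 6700 ft

Site P: ISA temp = 2°C, deviation -33°C, DA = 6500 + 120 × (-33) = 2540 ft.
Site Q: ISA temp = 3°C, deviation +27°C, DA = 6000 + 120 × 27 = 9240 ft.
Site Q is higher by 9240 − 2540 = 6700 ft.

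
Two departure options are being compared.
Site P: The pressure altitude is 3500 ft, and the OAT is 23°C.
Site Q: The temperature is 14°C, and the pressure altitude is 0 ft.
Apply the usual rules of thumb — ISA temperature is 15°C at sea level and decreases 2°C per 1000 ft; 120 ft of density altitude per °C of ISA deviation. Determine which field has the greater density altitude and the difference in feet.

Site P: ISA temp = 8°C, deviation +15°C, DA = 3500 + 120 × 15 = 5300 ft.
Site Q: ISA temp = 15°C, deviation -1°C, DA = 0 + 120 × (-1) = -120 ft.
Site P is higher by 5300 − (-120) = 5420 ft.

Site P by 5420 ft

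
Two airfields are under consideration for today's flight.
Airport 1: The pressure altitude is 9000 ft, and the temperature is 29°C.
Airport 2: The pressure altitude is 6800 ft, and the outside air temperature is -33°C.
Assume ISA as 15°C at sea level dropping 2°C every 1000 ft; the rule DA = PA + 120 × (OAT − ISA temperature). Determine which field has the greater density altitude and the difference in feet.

Airport 1: ISA temp = -3°C, deviation +32°C, DA = 9000 + 120 × 32 = 12840 ft.
Airport 2: ISA temp = 1.4°C, deviation -34.4°C, DA = 6800 + 120 × (-34.4) = 2672 ft.
Airport 1 is higher by 12840 − 2672 = 10168 ft.

Airport 1 by 10168 ft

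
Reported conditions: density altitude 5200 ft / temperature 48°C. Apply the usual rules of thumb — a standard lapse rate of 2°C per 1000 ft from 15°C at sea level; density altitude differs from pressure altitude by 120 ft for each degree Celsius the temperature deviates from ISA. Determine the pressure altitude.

1000 ft

DA = PA + 120 × (OAT − (15 − 2·PA/1000)) = PA + 120·OAT − 1800 + 0.24·PA = 1.24·PA + 120·OAT − 1800.
So 1.24·PA = 5200 − 120 × 48 + 1800 = 1240.
PA = 1240 / 1.24 = 1000 ft.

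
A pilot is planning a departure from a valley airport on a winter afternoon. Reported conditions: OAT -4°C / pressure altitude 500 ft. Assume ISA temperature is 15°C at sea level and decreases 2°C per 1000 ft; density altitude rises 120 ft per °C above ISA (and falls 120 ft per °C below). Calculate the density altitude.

-1660 ft

ISA temperature at 500 ft = 15 − 2 × (500/1000) = 14°C.
ISA deviation = -4 − 14 = -18°C.
Density altitude = 500 + 120 × (-18) = 500 + (-2160) = -1660 ft.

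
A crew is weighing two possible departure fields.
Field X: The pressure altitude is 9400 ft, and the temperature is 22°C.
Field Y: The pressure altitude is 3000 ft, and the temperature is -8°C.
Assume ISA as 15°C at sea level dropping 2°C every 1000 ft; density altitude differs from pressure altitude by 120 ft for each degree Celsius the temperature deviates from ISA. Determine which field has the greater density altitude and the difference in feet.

Field X by 11536 ft

Field X: ISA temp = -3.8°C, deviation +25.8°C, DA = 9400 + 120 × 25.8 = 12496 ft.
Field Y: ISA temp = 9°C, deviation -17°C, DA = 3000 + 120 × (-17) = 960 ft.
Field X is higher by 12496 − 960 = 11536 ft.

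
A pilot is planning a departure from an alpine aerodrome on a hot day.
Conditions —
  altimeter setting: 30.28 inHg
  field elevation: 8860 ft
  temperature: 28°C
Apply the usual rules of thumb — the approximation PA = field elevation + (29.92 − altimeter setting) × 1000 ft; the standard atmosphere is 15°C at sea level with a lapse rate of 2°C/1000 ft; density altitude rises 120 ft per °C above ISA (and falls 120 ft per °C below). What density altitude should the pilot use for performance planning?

Pressure altitude = 8860 + (29.92 − 30.28) × 1000 = 8860 + (-360) = 8500 ft.
ISA temperature at 8500 ft = 15 − 2 × (8500/1000) = -2°C.
ISA deviation = 28 − (-2) = +30°C.
Density altitude = 8500 + 120 × (30) = 12100 ft.

12100 ft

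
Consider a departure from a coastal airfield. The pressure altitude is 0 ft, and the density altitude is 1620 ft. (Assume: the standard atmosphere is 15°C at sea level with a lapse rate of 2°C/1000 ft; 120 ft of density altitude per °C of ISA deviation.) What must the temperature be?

28.5°C

Density altitude − pressure altitude = 1620 − 0 = +1620 ft.
At 120 ft/°C that is an ISA deviation of 1620/120 = +13.5°C.
ISA temperature at 0 ft = 15 − 2 × (0/1000) = 15°C.
OAT = ISA + deviation = 15 + (+13.5) = 28.5°C.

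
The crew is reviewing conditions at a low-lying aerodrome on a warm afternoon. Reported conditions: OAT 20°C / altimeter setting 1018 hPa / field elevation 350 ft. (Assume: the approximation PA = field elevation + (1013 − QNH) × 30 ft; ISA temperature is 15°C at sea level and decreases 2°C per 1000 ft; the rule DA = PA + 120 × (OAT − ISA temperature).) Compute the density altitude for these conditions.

848 ft

Pressure altitude = 350 + (1013 − 1018) × 30 = 350 + (-150) = 200 ft.
ISA temperature at 200 ft = 15 − 2 × (200/1000) = 14.6°C.
ISA deviation = 20 − 14.6 = +5.4°C.
Density altitude = 200 + 120 × (5.4) = 848 ft.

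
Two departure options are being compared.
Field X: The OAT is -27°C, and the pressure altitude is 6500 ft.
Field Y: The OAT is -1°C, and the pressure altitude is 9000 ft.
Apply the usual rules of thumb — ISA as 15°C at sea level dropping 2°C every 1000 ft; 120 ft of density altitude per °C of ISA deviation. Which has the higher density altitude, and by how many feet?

Field Y by 6220 ft

Field X: ISA temp = 2°C, deviation -29°C, DA = 6500 + 120 × (-29) = 3020 ft.
Field Y: ISA temp = -3°C, deviation +2°C, DA = 9000 + 120 × 2 = 9240 ft.
Field Y is higher by 9240 − 3020 = 6220 ft.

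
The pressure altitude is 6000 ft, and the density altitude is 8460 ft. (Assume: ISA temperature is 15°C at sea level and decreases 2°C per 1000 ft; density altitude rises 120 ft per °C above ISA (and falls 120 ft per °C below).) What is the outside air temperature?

Density altitude − pressure altitude = 8460 − 6000 = +2460 ft.
At 120 ft/°C that is an ISA deviation of 2460/120 = +20.5°C.
ISA temperature at 6000 ft = 15 − 2 × (6000/1000) = 3°C.
OAT = ISA + deviation = 3 + (+20.5) = 23.5°C.

23.5°C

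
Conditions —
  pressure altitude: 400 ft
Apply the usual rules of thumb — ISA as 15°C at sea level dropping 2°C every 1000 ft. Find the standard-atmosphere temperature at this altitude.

ISA temperature = 15 − 2 × (400/1000) = 15 − 0.8 = 14.2°C.

14.2°C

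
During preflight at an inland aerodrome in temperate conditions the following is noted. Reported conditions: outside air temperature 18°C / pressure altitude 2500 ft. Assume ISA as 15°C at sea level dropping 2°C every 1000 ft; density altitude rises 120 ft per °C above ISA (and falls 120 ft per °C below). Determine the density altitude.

ISA temperature at 2500 ft = 15 − 2 × (2500/1000) = 10°C.
ISA deviation = 18 − 10 = +8°C.
Density altitude = 2500 + 120 × (8) = 2500 + (+960) = 3460 ft.

3460 ft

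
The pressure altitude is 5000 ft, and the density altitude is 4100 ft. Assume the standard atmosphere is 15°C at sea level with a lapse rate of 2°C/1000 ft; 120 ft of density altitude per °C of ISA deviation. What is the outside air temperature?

Density altitude − pressure altitude = 4100 − 5000 = -900 ft.
At 120 ft/°C that is an ISA deviation of -900/120 = -7.5°C.
ISA temperature at 5000 ft = 15 − 2 × (5000/1000) = 5°C.
OAT = ISA + deviation = 5 + (-7.5) = -2.5°C.

-2.5°C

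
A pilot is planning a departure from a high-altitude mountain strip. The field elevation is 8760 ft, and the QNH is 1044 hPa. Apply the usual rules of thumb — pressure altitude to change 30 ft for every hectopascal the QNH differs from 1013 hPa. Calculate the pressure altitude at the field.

Pressure correction = (1013 − 1044) × 30 = -930 ft.
Pressure altitude = 8760 + (-930) = 7830 ft.

7830 ft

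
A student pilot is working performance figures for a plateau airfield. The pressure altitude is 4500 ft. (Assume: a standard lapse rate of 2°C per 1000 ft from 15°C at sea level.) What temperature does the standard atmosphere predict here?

ISA temperature = 15 − 2 × (4500/1000) = 15 − 9 = 6°C.

6°C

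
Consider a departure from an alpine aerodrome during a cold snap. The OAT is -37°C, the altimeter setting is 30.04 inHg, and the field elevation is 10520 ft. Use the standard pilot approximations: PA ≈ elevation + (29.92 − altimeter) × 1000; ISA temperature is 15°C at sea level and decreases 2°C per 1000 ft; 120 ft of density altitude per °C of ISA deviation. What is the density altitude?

Pressure altitude = 10520 + (29.92 − 30.04) × 1000 = 10520 + (-120) = 10400 ft.
ISA temperature at 10400 ft = 15 − 2 × (10400/1000) = -5.8°C.
ISA deviation = -37 − (-5.8) = -31.2°C.
Density altitude = 10400 + 120 × (-31.2) = 6656 ft.

6656 ft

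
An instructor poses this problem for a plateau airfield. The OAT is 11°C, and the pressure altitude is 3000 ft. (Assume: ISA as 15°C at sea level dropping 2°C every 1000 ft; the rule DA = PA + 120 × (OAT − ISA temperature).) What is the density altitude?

3240 ft

ISA temperature at 3000 ft = 15 − 2 × (3000/1000) = 9°C.
ISA deviation = 11 − 9 = +2°C.
Density altitude = 3000 + 120 × (2) = 3000 + (+240) = 3240 ft.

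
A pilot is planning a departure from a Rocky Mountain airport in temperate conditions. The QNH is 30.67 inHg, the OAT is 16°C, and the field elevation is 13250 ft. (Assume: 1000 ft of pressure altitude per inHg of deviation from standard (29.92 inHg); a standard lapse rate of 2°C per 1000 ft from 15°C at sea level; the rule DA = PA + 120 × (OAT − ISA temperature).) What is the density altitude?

Pressure altitude = 13250 + (29.92 − 30.67) × 1000 = 13250 + (-750) = 12500 ft.
ISA temperature at 12500 ft = 15 − 2 × (12500/1000) = -10°C.
ISA deviation = 16 − (-10) = +26°C.
Density altitude = 12500 + 120 × (26) = 15620 ft.

15620 ft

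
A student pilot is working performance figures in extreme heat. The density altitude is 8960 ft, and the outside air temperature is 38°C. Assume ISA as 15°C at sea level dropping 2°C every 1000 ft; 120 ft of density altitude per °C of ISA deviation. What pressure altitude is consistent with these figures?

DA = PA + 120 × (OAT − (15 − 2·PA/1000)) = PA + 120·OAT − 1800 + 0.24·PA = 1.24·PA + 120·OAT − 1800.
So 1.24·PA = 8960 − 120 × 38 + 1800 = 6200.
PA = 6200 / 1.24 = 5000 ft.

5000 ft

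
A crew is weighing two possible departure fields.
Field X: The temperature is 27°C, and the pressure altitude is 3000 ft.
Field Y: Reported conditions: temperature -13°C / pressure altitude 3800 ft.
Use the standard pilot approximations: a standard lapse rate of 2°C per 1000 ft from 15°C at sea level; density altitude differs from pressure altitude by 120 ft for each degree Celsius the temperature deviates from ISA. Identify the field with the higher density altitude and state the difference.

Field X by 3808 ft

Field X: ISA temp = 9°C, deviation +18°C, DA = 3000 + 120 × 18 = 5160 ft.
Field Y: ISA temp = 7.4°C, deviation -20.4°C, DA = 3800 + 120 × (-20.4) = 1352 ft.
Field X is higher by 5160 − 1352 = 3808 ft.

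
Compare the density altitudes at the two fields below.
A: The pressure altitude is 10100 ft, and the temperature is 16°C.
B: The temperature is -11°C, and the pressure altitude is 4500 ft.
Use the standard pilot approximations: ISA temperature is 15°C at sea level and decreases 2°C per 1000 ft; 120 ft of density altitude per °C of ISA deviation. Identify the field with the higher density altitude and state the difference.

A: ISA temp = -5.2°C, deviation +21.2°C, DA = 10100 + 120 × 21.2 = 12644 ft.
B: ISA temp = 6°C, deviation -17°C, DA = 4500 + 120 × (-17) = 2460 ft.
A is higher by 12644 − 2460 = 10184 ft.

A by 10184 ft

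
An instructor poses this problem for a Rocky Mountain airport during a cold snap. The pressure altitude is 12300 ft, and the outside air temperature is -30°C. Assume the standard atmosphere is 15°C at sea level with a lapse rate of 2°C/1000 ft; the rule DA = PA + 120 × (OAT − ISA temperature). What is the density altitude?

9852 ft

ISA temperature at 12300 ft = 15 − 2 × (12300/1000) = -9.6°C.
ISA deviation = -30 − (-9.6) = -20.4°C.
Density altitude = 12300 + 120 × (-20.4) = 12300 + (-2448) = 9852 ft.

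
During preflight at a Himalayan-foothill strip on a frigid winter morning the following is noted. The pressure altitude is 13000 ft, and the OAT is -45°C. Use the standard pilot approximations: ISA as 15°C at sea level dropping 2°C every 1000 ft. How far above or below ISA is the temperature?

ISA temperature at 13000 ft = 15 − 2 × (13000/1000) = -11°C.
Deviation = OAT − ISA = -45 − (-11) = -34°C.

ISA-34°C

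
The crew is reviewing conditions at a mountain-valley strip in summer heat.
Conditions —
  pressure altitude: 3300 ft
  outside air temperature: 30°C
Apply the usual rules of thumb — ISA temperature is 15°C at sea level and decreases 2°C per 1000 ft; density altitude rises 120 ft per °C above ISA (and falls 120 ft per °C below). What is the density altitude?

5892 ft

ISA temperature at 3300 ft = 15 − 2 × (3300/1000) = 8.4°C.
ISA deviation = 30 − 8.4 = +21.6°C.
Density altitude = 3300 + 120 × (21.6) = 3300 + (+2592) = 5892 ft.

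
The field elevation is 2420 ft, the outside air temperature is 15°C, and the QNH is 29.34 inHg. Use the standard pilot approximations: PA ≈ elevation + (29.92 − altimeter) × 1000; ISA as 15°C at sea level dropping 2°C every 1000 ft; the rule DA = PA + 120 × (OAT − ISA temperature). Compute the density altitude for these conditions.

Pressure altitude = 2420 + (29.92 − 29.34) × 1000 = 2420 + (+580) = 3000 ft.
ISA temperature at 3000 ft = 15 − 2 × (3000/1000) = 9°C.
ISA deviation = 15 − 9 = +6°C.
Density altitude = 3000 + 120 × (6) = 3720 ft.

3720 ft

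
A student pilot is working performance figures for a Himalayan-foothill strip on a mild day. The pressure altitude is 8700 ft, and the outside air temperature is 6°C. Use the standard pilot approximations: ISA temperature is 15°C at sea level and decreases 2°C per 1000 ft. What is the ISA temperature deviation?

ISA temperature at 8700 ft = 15 − 2 × (8700/1000) = -2.4°C.
Deviation = OAT − ISA = 6 − (-2.4) = +8.4°C.

ISA+8.4°C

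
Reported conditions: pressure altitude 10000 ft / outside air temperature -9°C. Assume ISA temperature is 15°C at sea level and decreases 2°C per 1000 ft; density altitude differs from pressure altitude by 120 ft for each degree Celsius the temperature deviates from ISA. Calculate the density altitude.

9520 ft

ISA temperature at 10000 ft = 15 − 2 × (10000/1000) = -5°C.
ISA deviation = -9 − (-5) = -4°C.
Density altitude = 10000 + 120 × (-4) = 10000 + (-480) = 9520 ft.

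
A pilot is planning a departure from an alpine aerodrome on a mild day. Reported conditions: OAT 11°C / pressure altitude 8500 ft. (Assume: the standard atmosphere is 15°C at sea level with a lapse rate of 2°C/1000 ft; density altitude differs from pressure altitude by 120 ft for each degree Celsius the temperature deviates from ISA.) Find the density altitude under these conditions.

10060 ft

ISA temperature at 8500 ft = 15 − 2 × (8500/1000) = -2°C.
ISA deviation = 11 − (-2) = +13°C.
Density altitude = 8500 + 120 × (13) = 8500 + (+1560) = 10060 ft.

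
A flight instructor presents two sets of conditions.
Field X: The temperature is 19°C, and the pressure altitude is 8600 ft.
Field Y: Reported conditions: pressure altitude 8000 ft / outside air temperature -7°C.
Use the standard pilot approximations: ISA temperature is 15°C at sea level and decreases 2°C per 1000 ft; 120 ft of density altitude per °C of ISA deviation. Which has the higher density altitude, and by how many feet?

Field X: ISA temp = -2.2°C, deviation +21.2°C, DA = 8600 + 120 × 21.2 = 11144 ft.
Field Y: ISA temp = -1°C, deviation -6°C, DA = 8000 + 120 × (-6) = 7280 ft.
Field X is higher by 11144 − 7280 = 3864 ft.

Field X by 3864 ft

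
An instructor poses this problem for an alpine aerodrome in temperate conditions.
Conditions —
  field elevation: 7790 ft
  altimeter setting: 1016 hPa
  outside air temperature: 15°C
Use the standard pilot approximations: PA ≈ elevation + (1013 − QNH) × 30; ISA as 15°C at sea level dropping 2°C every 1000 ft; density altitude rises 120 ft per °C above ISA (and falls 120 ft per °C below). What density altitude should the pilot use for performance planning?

Pressure altitude = 7790 + (1013 − 1016) × 30 = 7790 + (-90) = 7700 ft.
ISA temperature at 7700 ft = 15 − 2 × (7700/1000) = -0.4°C.
ISA deviation = 15 − (-0.4) = +15.4°C.
Density altitude = 7700 + 120 × (15.4) = 9548 ft.

9548 ft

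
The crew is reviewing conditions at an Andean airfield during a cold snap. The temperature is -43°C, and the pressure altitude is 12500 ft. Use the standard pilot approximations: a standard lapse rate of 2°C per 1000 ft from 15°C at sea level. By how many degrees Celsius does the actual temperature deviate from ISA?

ISA temperature at 12500 ft = 15 − 2 × (12500/1000) = -10°C.
Deviation = OAT − ISA = -43 − (-10) = -33°C.

ISA-33°C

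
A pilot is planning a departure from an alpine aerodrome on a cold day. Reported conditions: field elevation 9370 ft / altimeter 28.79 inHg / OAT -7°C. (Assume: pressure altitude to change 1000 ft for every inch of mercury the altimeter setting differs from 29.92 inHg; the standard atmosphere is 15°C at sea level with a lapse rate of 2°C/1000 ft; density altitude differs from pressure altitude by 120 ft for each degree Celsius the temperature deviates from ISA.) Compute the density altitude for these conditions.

10380 ft

Pressure altitude = 9370 + (29.92 − 28.79) × 1000 = 9370 + (+1130) = 10500 ft.
ISA temperature at 10500 ft = 15 − 2 × (10500/1000) = -6°C.
ISA deviation = -7 − (-6) = -1°C.
Density altitude = 10500 + 120 × (-1) = 10380 ft.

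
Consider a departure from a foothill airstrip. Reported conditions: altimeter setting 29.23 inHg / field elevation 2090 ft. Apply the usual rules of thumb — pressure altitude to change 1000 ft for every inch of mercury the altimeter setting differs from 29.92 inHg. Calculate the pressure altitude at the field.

Pressure correction = (29.92 − 29.23) × 1000 = +690 ft.
Pressure altitude = 2090 + (+690) = 2780 ft.

2780 ft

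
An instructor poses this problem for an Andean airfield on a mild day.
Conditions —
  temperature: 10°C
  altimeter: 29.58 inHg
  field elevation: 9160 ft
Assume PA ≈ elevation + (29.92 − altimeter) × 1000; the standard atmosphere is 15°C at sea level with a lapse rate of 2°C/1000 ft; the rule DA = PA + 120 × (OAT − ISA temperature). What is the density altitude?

11180 ft

Pressure altitude = 9160 + (29.92 − 29.58) × 1000 = 9160 + (+340) = 9500 ft.
ISA temperature at 9500 ft = 15 − 2 × (9500/1000) = -4°C.
ISA deviation = 10 − (-4) = +14°C.
Density altitude = 9500 + 120 × (14) = 11180 ft.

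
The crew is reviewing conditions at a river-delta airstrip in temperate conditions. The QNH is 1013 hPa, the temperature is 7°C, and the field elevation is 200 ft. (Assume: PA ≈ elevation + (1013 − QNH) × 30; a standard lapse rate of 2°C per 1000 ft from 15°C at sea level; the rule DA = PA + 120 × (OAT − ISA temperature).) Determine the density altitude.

-712 ft

Pressure altitude = 200 + (1013 − 1013) × 30 = 200 + (0) = 200 ft.
ISA temperature at 200 ft = 15 − 2 × (200/1000) = 14.6°C.
ISA deviation = 7 − 14.6 = -7.6°C.
Density altitude = 200 + 120 × (-7.6) = -712 ft.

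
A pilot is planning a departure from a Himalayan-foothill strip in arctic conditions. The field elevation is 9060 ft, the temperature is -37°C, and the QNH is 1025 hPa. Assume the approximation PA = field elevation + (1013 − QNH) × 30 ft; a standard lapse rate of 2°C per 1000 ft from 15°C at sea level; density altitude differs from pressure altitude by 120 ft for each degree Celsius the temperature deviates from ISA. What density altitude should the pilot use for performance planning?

4548 ft

Pressure altitude = 9060 + (1013 − 1025) × 30 = 9060 + (-360) = 8700 ft.
ISA temperature at 8700 ft = 15 − 2 × (8700/1000) = -2.4°C.
ISA deviation = -37 − (-2.4) = -34.6°C.
Density altitude = 8700 + 120 × (-34.6) = 4548 ft.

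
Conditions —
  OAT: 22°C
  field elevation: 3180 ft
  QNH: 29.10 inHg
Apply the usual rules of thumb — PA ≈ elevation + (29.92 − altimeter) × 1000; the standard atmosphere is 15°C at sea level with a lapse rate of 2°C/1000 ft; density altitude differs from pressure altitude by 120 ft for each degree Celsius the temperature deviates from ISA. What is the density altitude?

Pressure altitude = 3180 + (29.92 − 29.10) × 1000 = 3180 + (+820) = 4000 ft.
ISA temperature at 4000 ft = 15 − 2 × (4000/1000) = 7°C.
ISA deviation = 22 − 7 = +15°C.
Density altitude = 4000 + 120 × (15) = 5800 ft.

5800 ft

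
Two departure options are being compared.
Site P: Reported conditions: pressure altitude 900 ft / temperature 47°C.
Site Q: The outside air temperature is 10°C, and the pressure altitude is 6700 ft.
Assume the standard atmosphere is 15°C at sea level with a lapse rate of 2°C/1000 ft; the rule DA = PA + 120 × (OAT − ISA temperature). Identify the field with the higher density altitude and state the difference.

Site P: ISA temp = 13.2°C, deviation +33.8°C, DA = 900 + 120 × 33.8 = 4956 ft.
Site Q: ISA temp = 1.6°C, deviation +8.4°C, DA = 6700 + 120 × 8.4 = 7708 ft.
Site Q is higher by 7708 − 4956 = 2752 ft.

Site Q by 2752 ft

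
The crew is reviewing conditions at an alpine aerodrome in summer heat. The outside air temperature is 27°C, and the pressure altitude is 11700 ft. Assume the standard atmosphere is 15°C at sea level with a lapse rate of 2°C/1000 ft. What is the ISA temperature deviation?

ISA+35.4°C

ISA temperature at 11700 ft = 15 − 2 × (11700/1000) = -8.4°C.
Deviation = OAT − ISA = 27 − (-8.4) = +35.4°C.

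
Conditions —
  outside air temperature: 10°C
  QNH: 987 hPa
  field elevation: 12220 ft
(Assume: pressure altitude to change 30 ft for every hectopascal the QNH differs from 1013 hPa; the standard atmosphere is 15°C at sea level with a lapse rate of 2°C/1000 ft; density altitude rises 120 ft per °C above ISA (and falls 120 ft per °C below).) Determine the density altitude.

Pressure altitude = 12220 + (1013 − 987) × 30 = 12220 + (+780) = 13000 ft.
ISA temperature at 13000 ft = 15 − 2 × (13000/1000) = -11°C.
ISA deviation = 10 − (-11) = +21°C.
Density altitude = 13000 + 120 × (21) = 15520 ft.

15520 ft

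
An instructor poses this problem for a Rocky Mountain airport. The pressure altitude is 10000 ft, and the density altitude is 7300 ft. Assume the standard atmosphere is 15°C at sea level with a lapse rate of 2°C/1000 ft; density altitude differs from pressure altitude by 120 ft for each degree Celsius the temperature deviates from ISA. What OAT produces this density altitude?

Density altitude − pressure altitude = 7300 − 10000 = -2700 ft.
At 120 ft/°C that is an ISA deviation of -2700/120 = -22.5°C.
ISA temperature at 10000 ft = 15 − 2 × (10000/1000) = -5°C.
OAT = ISA + deviation = -5 + (-22.5) = -27.5°C.

-27.5°C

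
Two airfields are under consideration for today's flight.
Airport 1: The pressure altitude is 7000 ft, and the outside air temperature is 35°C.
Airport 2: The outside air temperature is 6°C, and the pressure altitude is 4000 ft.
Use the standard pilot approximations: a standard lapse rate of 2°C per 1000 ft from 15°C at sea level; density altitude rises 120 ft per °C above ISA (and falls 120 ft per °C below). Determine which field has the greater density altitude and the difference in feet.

Airport 1 by 7200 ft

Airport 1: ISA temp = 1°C, deviation +34°C, DA = 7000 + 120 × 34 = 11080 ft.
Airport 2: ISA temp = 7°C, deviation -1°C, DA = 4000 + 120 × (-1) = 3880 ft.
Airport 1 is higher by 11080 − 3880 = 7200 ft.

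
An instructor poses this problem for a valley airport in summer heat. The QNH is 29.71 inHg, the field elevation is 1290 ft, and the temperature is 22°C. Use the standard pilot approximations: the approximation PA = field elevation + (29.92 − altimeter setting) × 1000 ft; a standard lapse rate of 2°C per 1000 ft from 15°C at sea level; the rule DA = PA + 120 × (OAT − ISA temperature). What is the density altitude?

Pressure altitude = 1290 + (29.92 − 29.71) × 1000 = 1290 + (+210) = 1500 ft.
ISA temperature at 1500 ft = 15 − 2 × (1500/1000) = 12°C.
ISA deviation = 22 − 12 = +10°C.
Density altitude = 1500 + 120 × (10) = 2700 ft.

2700 ft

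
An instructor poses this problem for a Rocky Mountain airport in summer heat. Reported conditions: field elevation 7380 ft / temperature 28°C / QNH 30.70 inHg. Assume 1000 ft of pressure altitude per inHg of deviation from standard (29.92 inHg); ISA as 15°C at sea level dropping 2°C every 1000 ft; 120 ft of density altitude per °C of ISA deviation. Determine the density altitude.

Pressure altitude = 7380 + (29.92 − 30.70) × 1000 = 7380 + (-780) = 6600 ft.
ISA temperature at 6600 ft = 15 − 2 × (6600/1000) = 1.8°C.
ISA deviation = 28 − 1.8 = +26.2°C.
Density altitude = 6600 + 120 × (26.2) = 9744 ft.

9744 ft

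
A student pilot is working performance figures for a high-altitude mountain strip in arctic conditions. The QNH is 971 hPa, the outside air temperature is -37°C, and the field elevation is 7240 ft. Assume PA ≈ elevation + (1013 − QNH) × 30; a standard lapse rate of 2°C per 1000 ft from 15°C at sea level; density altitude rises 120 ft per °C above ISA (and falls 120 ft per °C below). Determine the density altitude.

Pressure altitude = 7240 + (1013 − 971) × 30 = 7240 + (+1260) = 8500 ft.
ISA temperature at 8500 ft = 15 − 2 × (8500/1000) = -2°C.
ISA deviation = -37 − (-2) = -35°C.
Density altitude = 8500 + 120 × (-35) = 4300 ft.

4300 ft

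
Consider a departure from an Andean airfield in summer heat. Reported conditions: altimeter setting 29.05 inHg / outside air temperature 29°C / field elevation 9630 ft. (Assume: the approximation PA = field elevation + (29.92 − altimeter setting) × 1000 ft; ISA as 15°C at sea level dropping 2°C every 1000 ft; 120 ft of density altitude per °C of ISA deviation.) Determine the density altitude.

Pressure altitude = 9630 + (29.92 − 29.05) × 1000 = 9630 + (+870) = 10500 ft.
ISA temperature at 10500 ft = 15 − 2 × (10500/1000) = -6°C.
ISA deviation = 29 − (-6) = +35°C.
Density altitude = 10500 + 120 × (35) = 14700 ft.

14700 ft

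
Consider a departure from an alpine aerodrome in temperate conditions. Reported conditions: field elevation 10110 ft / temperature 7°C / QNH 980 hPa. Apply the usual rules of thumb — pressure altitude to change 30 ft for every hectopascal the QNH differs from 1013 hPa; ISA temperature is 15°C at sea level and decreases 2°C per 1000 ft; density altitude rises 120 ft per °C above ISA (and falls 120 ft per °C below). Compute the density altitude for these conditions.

Pressure altitude = 10110 + (1013 − 980) × 30 = 10110 + (+990) = 11100 ft.
ISA temperature at 11100 ft = 15 − 2 × (11100/1000) = -7.2°C.
ISA deviation = 7 − (-7.2) = +14.2°C.
Density altitude = 11100 + 120 × (14.2) = 12804 ft.

12804 ft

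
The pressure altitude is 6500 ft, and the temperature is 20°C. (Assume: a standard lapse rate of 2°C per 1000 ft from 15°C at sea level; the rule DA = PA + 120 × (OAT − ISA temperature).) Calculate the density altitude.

8660 ft

ISA temperature at 6500 ft = 15 − 2 × (6500/1000) = 2°C.
ISA deviation = 20 − 2 = +18°C.
Density altitude = 6500 + 120 × (18) = 6500 + (+2160) = 8660 ft.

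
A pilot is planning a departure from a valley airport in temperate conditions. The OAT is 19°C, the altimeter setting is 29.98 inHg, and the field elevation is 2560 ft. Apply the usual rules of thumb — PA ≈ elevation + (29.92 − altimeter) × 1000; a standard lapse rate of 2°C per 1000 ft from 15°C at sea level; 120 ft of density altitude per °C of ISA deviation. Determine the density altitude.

3580 ft

Pressure altitude = 2560 + (29.92 − 29.98) × 1000 = 2560 + (-60) = 2500 ft.
ISA temperature at 2500 ft = 15 − 2 × (2500/1000) = 10°C.
ISA deviation = 19 − 10 = +9°C.
Density altitude = 2500 + 120 × (9) = 3580 ft.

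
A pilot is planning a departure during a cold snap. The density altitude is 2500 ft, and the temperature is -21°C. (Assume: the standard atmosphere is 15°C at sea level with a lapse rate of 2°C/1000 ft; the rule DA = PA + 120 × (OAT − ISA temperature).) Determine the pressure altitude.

DA = PA + 120 × (OAT − (15 − 2·PA/1000)) = PA + 120·OAT − 1800 + 0.24·PA = 1.24·PA + 120·OAT − 1800.
So 1.24·PA = 2500 − 120 × (-21) + 1800 = 6820.
PA = 6820 / 1.24 = 5500 ft.

5500 ft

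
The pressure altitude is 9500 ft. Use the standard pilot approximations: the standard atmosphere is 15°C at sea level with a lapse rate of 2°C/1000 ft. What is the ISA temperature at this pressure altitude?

-4°C

ISA temperature = 15 − 2 × (9500/1000) = 15 − 19 = -4°C.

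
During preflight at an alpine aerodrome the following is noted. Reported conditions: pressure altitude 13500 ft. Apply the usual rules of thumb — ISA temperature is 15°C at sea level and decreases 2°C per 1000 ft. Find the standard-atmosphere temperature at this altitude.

-12°C

ISA temperature = 15 − 2 × (13500/1000) = 15 − 27 = -12°C.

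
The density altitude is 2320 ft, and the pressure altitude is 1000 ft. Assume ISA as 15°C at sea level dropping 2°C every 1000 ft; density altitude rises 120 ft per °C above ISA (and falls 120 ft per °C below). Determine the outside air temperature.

Density altitude − pressure altitude = 2320 − 1000 = +1320 ft.
At 120 ft/°C that is an ISA deviation of 1320/120 = +11°C.
ISA temperature at 1000 ft = 15 − 2 × (1000/1000) = 13°C.
OAT = ISA + deviation = 13 + (+11) = 24°C.

24°C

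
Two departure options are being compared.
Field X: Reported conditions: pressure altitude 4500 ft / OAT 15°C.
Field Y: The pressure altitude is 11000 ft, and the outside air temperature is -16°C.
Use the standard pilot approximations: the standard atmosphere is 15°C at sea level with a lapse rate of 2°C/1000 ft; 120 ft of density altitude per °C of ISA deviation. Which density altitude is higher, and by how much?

Field Y by 4340 ft

Field X: ISA temp = 6°C, deviation +9°C, DA = 4500 + 120 × 9 = 5580 ft.
Field Y: ISA temp = -7°C, deviation -9°C, DA = 11000 + 120 × (-9) = 9920 ft.
Field Y is higher by 9920 − 5580 = 4340 ft.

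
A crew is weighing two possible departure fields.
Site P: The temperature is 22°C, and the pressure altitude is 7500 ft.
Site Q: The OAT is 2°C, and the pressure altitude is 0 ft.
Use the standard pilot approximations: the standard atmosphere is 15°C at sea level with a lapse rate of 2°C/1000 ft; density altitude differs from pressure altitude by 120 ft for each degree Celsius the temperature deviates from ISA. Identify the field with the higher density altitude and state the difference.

Site P by 11700 ft

Site P: ISA temp = 0°C, deviation +22°C, DA = 7500 + 120 × 22 = 10140 ft.
Site Q: ISA temp = 15°C, deviation -13°C, DA = 0 + 120 × (-13) = -1560 ft.
Site P is higher by 10140 − (-1560) = 11700 ft.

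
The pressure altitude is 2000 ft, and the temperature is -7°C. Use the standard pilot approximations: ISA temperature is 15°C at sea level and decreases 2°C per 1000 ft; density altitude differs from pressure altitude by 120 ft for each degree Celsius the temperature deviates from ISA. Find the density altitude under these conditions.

ISA temperature at 2000 ft = 15 − 2 × (2000/1000) = 11°C.
ISA deviation = -7 − 11 = -18°C.
Density altitude = 2000 + 120 × (-18) = 2000 + (-2160) = -160 ft.

-160 ft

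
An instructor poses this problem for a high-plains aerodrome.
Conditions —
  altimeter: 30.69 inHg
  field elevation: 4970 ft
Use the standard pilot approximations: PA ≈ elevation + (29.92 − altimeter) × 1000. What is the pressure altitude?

4200 ft

Pressure correction = (29.92 − 30.69) × 1000 = -770 ft.
Pressure altitude = 4970 + (-770) = 4200 ft.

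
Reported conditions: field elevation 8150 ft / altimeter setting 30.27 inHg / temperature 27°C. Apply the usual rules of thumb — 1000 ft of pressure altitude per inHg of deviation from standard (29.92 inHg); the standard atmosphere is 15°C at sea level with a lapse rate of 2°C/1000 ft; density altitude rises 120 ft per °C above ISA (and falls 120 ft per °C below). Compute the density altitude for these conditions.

11112 ft

Pressure altitude = 8150 + (29.92 − 30.27) × 1000 = 8150 + (-350) = 7800 ft.
ISA temperature at 7800 ft = 15 − 2 × (7800/1000) = -0.6°C.
ISA deviation = 27 − (-0.6) = +27.6°C.
Density altitude = 7800 + 120 × (27.6) = 11112 ft.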